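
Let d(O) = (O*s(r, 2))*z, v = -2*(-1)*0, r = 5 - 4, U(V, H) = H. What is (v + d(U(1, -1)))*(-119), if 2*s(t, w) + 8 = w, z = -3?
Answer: 1071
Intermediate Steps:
r = 1
s(t, w) = -4 + w/2
v = 0 (v = 2*0 = 0)
d(O) = 9*O (d(O) = (O*(-4 + (½)*2))*(-3) = (O*(-4 + 1))*(-3) = (O*(-3))*(-3) = -3*O*(-3) = 9*O)
(v + d(U(1, -1)))*(-119) = (0 + 9*(-1))*(-119) = (0 - 9)*(-119) = -9*(-119) = 1071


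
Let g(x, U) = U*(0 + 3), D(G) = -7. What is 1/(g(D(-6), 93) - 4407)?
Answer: -1/4128 ≈ -0.00024225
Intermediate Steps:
g(x, U) = 3*U (g(x, U) = U*3 = 3*U)
1/(g(D(-6), 93) - 4407) = 1/(3*93 - 4407) = 1/(279 - 4407) = 1/(-4128) = -1/4128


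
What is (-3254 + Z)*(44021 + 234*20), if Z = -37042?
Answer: -1962455496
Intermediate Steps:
(-3254 + Z)*(44021 + 234*20) = (-3254 - 37042)*(44021 + 234*20) = -40296*(44021 + 4680) = -40296*48701 = -1962455496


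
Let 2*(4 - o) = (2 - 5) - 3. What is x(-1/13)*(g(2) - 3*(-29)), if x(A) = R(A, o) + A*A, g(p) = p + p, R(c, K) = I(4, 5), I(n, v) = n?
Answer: 4739/13 ≈ 364.54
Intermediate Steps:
o = 7 (o = 4 - ((2 - 5) - 3)/2 = 4 - (-3 - 3)/2 = 4 - ½*(-6) = 4 + 3 = 7)
R(c, K) = 4
g(p) = 2*p
x(A) = 4 + A² (x(A) = 4 + A*A = 4 + A²)
x(-1/13)*(g(2) - 3*(-29)) = (4 + (-1/13)²)*(2*2 - 3*(-29)) = (4 + (-1*1/13)²)*(4 + 87) = (4 + (-1/13)²)*91 = (4 + 1/169)*91 = (677/169)*91 = 4739/13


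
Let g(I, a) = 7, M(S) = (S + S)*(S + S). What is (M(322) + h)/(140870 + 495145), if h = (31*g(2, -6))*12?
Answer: 83468/127203 ≈ 0.65618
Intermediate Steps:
M(S) = 4*S² (M(S) = (2*S)*(2*S) = 4*S²)
h = 2604 (h = (31*7)*12 = 217*12 = 2604)
(M(322) + h)/(140870 + 495145) = (4*322² + 2604)/(140870 + 495145) = (4*103684 + 2604)/636015 = (414736 + 2604)*(1/636015) = 417340*(1/636015) = 83468/127203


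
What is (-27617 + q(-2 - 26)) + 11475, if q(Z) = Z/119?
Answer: -274418/17 ≈ -16142.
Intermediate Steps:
q(Z) = Z/119 (q(Z) = Z*(1/119) = Z/119)
(-27617 + q(-2 - 26)) + 11475 = (-27617 + (-2 - 26)/119) + 11475 = (-27617 + (1/119)*(-28)) + 11475 = (-27617 - 4/17) + 11475 = -469493/17 + 11475 = -274418/17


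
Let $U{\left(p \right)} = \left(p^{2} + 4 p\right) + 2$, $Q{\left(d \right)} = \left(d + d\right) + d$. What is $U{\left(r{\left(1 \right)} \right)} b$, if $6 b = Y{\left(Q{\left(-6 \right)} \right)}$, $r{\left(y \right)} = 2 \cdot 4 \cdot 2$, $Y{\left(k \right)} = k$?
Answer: $-966$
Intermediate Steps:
$Q{\left(d \right)} = 3 d$ ($Q{\left(d \right)} = 2 d + d = 3 d$)
$r{\left(y \right)} = 16$ ($r{\left(y \right)} = 8 \cdot 2 = 16$)
$U{\left(p \right)} = 2 + p^{2} + 4 p$
$b = -3$ ($b = \frac{3 \left(-6\right)}{6} = \frac{1}{6} \left(-18\right) = -3$)
$U{\left(r{\left(1 \right)} \right)} b = \left(2 + 16^{2} + 4 \cdot 16\right) \left(-3\right) = \left(2 + 256 + 64\right) \left(-3\right) = 322 \left(-3\right) = -966$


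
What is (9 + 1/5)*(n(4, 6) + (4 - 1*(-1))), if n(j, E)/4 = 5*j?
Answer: 782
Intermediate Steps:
n(j, E) = 20*j (n(j, E) = 4*(5*j) = 20*j)
(9 + 1/5)*(n(4, 6) + (4 - 1*(-1))) = (9 + 1/5)*(20*4 + (4 - 1*(-1))) = (9 + 1/5)*(80 + (4 + 1)) = 46*(80 + 5)/5 = (46/5)*85 = 782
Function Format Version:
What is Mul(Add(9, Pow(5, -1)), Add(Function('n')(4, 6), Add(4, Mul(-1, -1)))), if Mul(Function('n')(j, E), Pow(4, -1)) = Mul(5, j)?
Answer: 782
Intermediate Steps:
Function('n')(j, E) = Mul(20, j) (Function('n')(j, E) = Mul(4, Mul(5, j)) = Mul(20, j))
Mul(Add(9, Pow(5, -1)), Add(Function('n')(4, 6), Add(4, Mul(-1, -1)))) = Mul(Add(9, Pow(5, -1)), Add(Mul(20, 4), Add(4, Mul(-1, -1)))) = Mul(Add(9, Rational(1, 5)), Add(80, Add(4, 1))) = Mul(Rational(46, 5), Add(80, 5)) = Mul(Rational(46, 5), 85) = 782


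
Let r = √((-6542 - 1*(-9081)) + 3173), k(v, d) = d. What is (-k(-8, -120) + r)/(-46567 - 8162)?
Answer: -40/18243 - 4*√357/54729 ≈ -0.0035736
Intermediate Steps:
r = 4*√357 (r = √((-6542 + 9081) + 3173) = √(2539 + 3173) = √5712 = 4*√357 ≈ 75.578)
(-k(-8, -120) + r)/(-46567 - 8162) = (-1*(-120) + 4*√357)/(-46567 - 8162) = (120 + 4*√357)/(-54729) = (120 + 4*√357)*(-1/54729) = -40/18243 - 4*√357/54729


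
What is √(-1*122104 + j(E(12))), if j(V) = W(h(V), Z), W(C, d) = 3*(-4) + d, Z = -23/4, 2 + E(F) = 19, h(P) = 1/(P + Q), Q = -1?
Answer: I*√488487/2 ≈ 349.46*I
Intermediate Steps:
h(P) = 1/(-1 + P) (h(P) = 1/(P - 1) = 1/(-1 + P))
E(F) = 17 (E(F) = -2 + 19 = 17)
Z = -23/4 (Z = -23*¼ = -23/4 ≈ -5.7500)
W(C, d) = -12 + d
j(V) = -71/4 (j(V) = -12 - 23/4 = -71/4)
√(-1*122104 + j(E(12))) = √(-1*122104 - 71/4) = √(-122104 - 71/4) = √(-488487/4) = I*√488487/2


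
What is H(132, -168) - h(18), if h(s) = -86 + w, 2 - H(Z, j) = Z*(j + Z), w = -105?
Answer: 4945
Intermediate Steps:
H(Z, j) = 2 - Z*(Z + j) (H(Z, j) = 2 - Z*(j + Z) = 2 - Z*(Z + j))
h(s) = -191 (h(s) = -86 - 105 = -191)
H(132, -168) - h(18) = (2 - 1*132**2 - 1*132*(-168)) - 1*(-191) = (2 - 1*17424 + 22176) + 191 = (2 - 17424 + 22176) + 191 = 4754 + 191 = 4945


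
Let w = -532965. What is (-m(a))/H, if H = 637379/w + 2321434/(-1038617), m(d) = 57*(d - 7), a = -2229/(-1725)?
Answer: -20710831940086194/218412109715095 ≈ -94.825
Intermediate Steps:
a = 743/575 (a = -2229*(-1/1725) = 743/575 ≈ 1.2922)
m(d) = -399 + 57*d (m(d) = 57*(-7 + d) = -399 + 57*d)
H = -1899235736653/553546509405 (H = 637379/(-532965) + 2321434/(-1038617) = 637379*(-1/532965) + 2321434*(-1/1038617) = -637379/532965 - 2321434/1038617 = -1899235736653/553546509405 ≈ -3.4310)
(-m(a))/H = (-(-399 + 57*(743/575)))/(-1899235736653/553546509405) = -(-399 + 42351/575)*(-553546509405/1899235736653) = -1*(-187074/575)*(-553546509405/1899235736653) = (187074/575)*(-553546509405/1899235736653) = -20710831940086194/218412109715095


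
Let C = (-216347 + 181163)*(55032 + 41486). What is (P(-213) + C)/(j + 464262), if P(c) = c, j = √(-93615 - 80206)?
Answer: -315316492531110/43107875693 + 679177905*I*√173821/43107875693 ≈ -7314.6 + 6.5687*I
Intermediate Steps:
j = I*√173821 (j = √(-173821) = I*√173821 ≈ 416.92*I)
C = -3395889312 (C = -35184*96518 = -3395889312)
(P(-213) + C)/(j + 464262) = (-213 - 3395889312)/(I*√173821 + 464262) = -3395889525/(464262 + I*√173821)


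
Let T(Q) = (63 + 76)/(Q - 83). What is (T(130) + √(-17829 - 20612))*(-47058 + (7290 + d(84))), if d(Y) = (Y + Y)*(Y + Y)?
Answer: -1604616/47 - 11544*I*√38441 ≈ -34141.0 - 2.2634e+6*I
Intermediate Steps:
d(Y) = 4*Y² (d(Y) = (2*Y)*(2*Y) = 4*Y²)
T(Q) = 139/(-83 + Q)
(T(130) + √(-17829 - 20612))*(-47058 + (7290 + d(84))) = (139/(-83 + 130) + √(-17829 - 20612))*(-47058 + (7290 + 4*84²)) = (139/47 + √(-38441))*(-47058 + (7290 + 4*7056)) = (139*(1/47) + I*√38441)*(-47058 + (7290 + 28224)) = (139/47 + I*√38441)*(-47058 + 35514) = (139/47 + I*√38441)*(-11544) = -1604616/47 - 11544*I*√38441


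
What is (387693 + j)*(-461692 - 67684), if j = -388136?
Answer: 234513568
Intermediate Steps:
(387693 + j)*(-461692 - 67684) = (387693 - 388136)*(-461692 - 67684) = -443*(-529376) = 234513568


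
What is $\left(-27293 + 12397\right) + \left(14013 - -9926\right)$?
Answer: $9043$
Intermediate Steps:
$\left(-27293 + 12397\right) + \left(14013 - -9926\right) = -14896 + \left(14013 + 9926\right) = -14896 + 23939 = 9043$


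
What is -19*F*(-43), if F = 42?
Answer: 34314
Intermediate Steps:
-19*F*(-43) = -19*42*(-43) = -798*(-43) = 34314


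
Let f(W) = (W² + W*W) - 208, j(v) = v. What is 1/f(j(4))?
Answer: -1/176 ≈ -0.0056818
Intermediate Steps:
f(W) = -208 + 2*W² (f(W) = (W² + W²) - 208 = 2*W² - 208 = -208 + 2*W²)
1/f(j(4)) = 1/(-208 + 2*4²) = 1/(-208 + 2*16) = 1/(-208 + 32) = 1/(-176) = -1/176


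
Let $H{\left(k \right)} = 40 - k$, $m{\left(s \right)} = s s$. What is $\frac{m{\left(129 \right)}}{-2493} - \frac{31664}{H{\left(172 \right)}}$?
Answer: $\frac{2131715}{9141} \approx 233.2$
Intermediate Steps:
$m{\left(s \right)} = s^{2}$
$\frac{m{\left(129 \right)}}{-2493} - \frac{31664}{H{\left(172 \right)}} = \frac{129^{2}}{-2493} - \frac{31664}{40 - 172} = 16641 \left(- \frac{1}{2493}\right) - \frac{31664}{40 - 172} = - \frac{1849}{277} - \frac{31664}{-132} = - \frac{1849}{277} - - \frac{7916}{33} = - \frac{1849}{277} + \frac{7916}{33} = \frac{2131715}{9141}$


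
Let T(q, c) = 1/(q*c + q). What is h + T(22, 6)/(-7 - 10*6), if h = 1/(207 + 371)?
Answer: 2435/1490951 ≈ 0.0016332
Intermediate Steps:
T(q, c) = 1/(q + c*q) (T(q, c) = 1/(c*q + q) = 1/(q + c*q))
h = 1/578 ≈ 0.0017301
h + T(22, 6)/(-7 - 10*6) = 1/578 + (1/(22*(1 + 6)))/(-7 - 10*6) = 1/578 + ((1/22)/7)/(-7 - 60) = 1/578 + ((1/22)*(⅐))/(-67) = 1/578 + (1/154)*(-1/67) = 1/578 - 1/10318 = 2435/1490951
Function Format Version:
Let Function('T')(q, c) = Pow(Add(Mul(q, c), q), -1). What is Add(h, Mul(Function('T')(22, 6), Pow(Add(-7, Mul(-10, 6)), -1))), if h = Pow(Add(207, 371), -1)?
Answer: Rational(2435, 1490951) ≈ 0.0016332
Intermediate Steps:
Function('T')(q, c) = Pow(Add(q, Mul(c, q)), -1) (Function('T')(q, c) = Pow(Add(Mul(c, q), q), -1) = Pow(Add(q, Mul(c, q)), -1))
h = Rational(1, 578) (h = Pow(578, -1) = Rational(1, 578) ≈ 0.0017301)
Add(h, Mul(Function('T')(22, 6), Pow(Add(-7, Mul(-10, 6)), -1))) = Add(Rational(1, 578), Mul(Mul(Pow(22, -1), Pow(Add(1, 6), -1)), Pow(Add(-7, Mul(-10, 6)), -1))) = Add(Rational(1, 578), Mul(Mul(Rational(1, 22), Pow(7, -1)), Pow(Add(-7, -60), -1))) = Add(Rational(1, 578), Mul(Mul(Rational(1, 22), Rational(1, 7)), Pow(-67, -1))) = Add(Rational(1, 578), Mul(Rational(1, 154), Rational(-1, 67))) = Add(Rational(1, 578), Rational(-1, 10318)) = Rational(2435, 1490951)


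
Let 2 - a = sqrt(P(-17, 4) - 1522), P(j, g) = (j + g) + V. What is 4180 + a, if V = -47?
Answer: 4182 - I*sqrt(1582) ≈ 4182.0 - 39.774*I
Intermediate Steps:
P(j, g) = -47 + g + j (P(j, g) = (j + g) - 47 = (g + j) - 47 = -47 + g + j)
a = 2 - I*sqrt(1582) (a = 2 - sqrt((-47 + 4 - 17) - 1522) = 2 - sqrt(-60 - 1522) = 2 - sqrt(-1582) = 2 - I*sqrt(1582) ≈ 2.0 - 39.774*I)
4180 + a = 4180 + (2 - I*sqrt(1582)) = 4182 - I*sqrt(1582)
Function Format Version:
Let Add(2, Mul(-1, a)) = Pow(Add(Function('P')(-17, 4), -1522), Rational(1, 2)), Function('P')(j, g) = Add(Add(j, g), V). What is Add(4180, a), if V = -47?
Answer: Add(4182, Mul(-1, I, Pow(1582, Rational(1, 2)))) ≈ Add(4182.0, Mul(-39.774, I))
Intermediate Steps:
Function('P')(j, g) = Add(-47, g, j) (Function('P')(j, g) = Add(Add(j, g), -47) = Add(Add(g, j), -47) = Add(-47, g, j))
a = Add(2, Mul(-1, I, Pow(1582, Rational(1, 2)))) (a = Add(2, Mul(-1, Pow(Add(Add(-47, 4, -17), -1522), Rational(1, 2)))) = Add(2, Mul(-1, Pow(Add(-60, -1522), Rational(1, 2)))) = Add(2, Mul(-1, Pow(-1582, Rational(1, 2)))) = Add(2, Mul(-1, Mul(I, Pow(1582, Rational(1, 2))))) = Add(2, Mul(-1, I, Pow(1582, Rational(1, 2)))) ≈ Add(2.0000, Mul(-39.774, I)))
Add(4180, a) = Add(4180, Add(2, Mul(-1, I, Pow(1582, Rational(1, 2))))) = Add(4182, Mul(-1, I, Pow(1582, Rational(1, 2))))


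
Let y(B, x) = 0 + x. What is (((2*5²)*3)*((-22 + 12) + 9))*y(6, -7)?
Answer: 1050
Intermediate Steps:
y(B, x) = x
(((2*5²)*3)*((-22 + 12) + 9))*y(6, -7) = (((2*5²)*3)*((-22 + 12) + 9))*(-7) = (((2*25)*3)*(-10 + 9))*(-7) = ((50*3)*(-1))*(-7) = (150*(-1))*(-7) = -150*(-7) = 1050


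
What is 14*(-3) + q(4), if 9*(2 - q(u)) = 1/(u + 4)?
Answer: -2881/72 ≈ -40.014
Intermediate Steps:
q(u) = 2 - 1/(9*(4 + u)) (q(u) = 2 - 1/(9*(u + 4)) = 2 - 1/(9*(4 + u)))
14*(-3) + q(4) = 14*(-3) + (71 + 18*4)/(9*(4 + 4)) = -42 + (⅑)*(71 + 72)/8 = -42 + (⅑)*(⅛)*143 = -42 + 143/72 = -2881/72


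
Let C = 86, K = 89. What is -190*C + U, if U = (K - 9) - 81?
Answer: -16341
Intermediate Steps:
U = -1 (U = (89 - 9) - 81 = 80 - 81 = -1)
-190*C + U = -190*86 - 1 = -16340 - 1 = -16341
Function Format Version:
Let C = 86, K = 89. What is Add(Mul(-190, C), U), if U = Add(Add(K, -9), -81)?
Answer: -16341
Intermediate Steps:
U = -1 (U = Add(Add(89, -9), -81) = Add(80, -81) = -1)
Add(Mul(-190, C), U) = Add(Mul(-190, 86), -1) = Add(-16340, -1) = -16341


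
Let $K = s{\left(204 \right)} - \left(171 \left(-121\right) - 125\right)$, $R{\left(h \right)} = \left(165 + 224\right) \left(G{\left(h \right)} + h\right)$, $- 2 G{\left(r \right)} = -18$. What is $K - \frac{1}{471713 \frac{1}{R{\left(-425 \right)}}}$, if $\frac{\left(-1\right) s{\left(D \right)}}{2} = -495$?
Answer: $\frac{10286335502}{471713} \approx 21806.0$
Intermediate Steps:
$G{\left(r \right)} = 9$ ($G{\left(r \right)} = \left(- \frac{1}{2}\right) \left(-18\right) = 9$)
$s{\left(D \right)} = 990$ ($s{\left(D \right)} = \left(-2\right) \left(-495\right) = 990$)
$R{\left(h \right)} = 3501 + 389 h$ ($R{\left(h \right)} = \left(165 + 224\right) \left(9 + h\right) = 389 \left(9 + h\right) = 3501 + 389 h$)
$K = 21806$ ($K = 990 - \left(171 \left(-121\right) - 125\right) = 990 - \left(-20691 - 125\right) = 990 - -20816 = 990 + 20816 = 21806$)
$K - \frac{1}{471713 \frac{1}{R{\left(-425 \right)}}} = 21806 - \frac{1}{471713 \frac{1}{3501 + 389 \left(-425\right)}} = 21806 - \frac{1}{471713 \frac{1}{3501 - 165325}} = 21806 - \frac{1}{471713 \frac{1}{-161824}} = 21806 - \frac{1}{471713 \left(- \frac{1}{161824}\right)} = 21806 - \frac{1}{- \frac{471713}{161824}} = 21806 - - \frac{161824}{471713} = 21806 + \frac{161824}{471713} = \frac{10286335502}{471713}$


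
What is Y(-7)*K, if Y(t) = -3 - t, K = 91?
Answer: 364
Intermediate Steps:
Y(-7)*K = (-3 - 1*(-7))*91 = (-3 + 7)*91 = 4*91 = 364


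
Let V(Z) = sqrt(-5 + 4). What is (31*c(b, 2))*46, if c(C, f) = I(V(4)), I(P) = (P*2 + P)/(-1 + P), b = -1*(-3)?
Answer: 2139 - 2139*I ≈ 2139.0 - 2139.0*I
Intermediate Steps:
V(Z) = I (V(Z) = sqrt(-1) = I)
b = 3
I(P) = 3*P/(-1 + P) (I(P) = (2*P + P)/(-1 + P) = (3*P)/(-1 + P) = 3*P/(-1 + P))
c(C, f) = 3*I*(-1 - I)/2 (c(C, f) = 3*I/(-1 + I) = 3*I*((-1 - I)/2) = 3*I*(-1 - I)/2)
(31*c(b, 2))*46 = (31*(3/2 - 3*I/2))*46 = (93/2 - 93*I/2)*46 = 2139 - 2139*I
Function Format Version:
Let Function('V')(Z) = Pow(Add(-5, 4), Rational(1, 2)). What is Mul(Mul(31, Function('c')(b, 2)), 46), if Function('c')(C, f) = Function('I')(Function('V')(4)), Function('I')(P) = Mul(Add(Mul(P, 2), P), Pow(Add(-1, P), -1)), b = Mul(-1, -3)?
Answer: Add(2139, Mul(-2139, I)) ≈ Add(2139.0, Mul(-2139.0, I))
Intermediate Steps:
Function('V')(Z) = I (Function('V')(Z) = Pow(-1, Rational(1, 2)) = I)
b = 3
Function('I')(P) = Mul(3, P, Pow(Add(-1, P), -1)) (Function('I')(P) = Mul(Add(Mul(2, P), P), Pow(Add(-1, P), -1)) = Mul(Mul(3, P), Pow(Add(-1, P), -1)) = Mul(3, P, Pow(Add(-1, P), -1)))
Function('c')(C, f) = Mul(Rational(3, 2), I, Add(-1, Mul(-1, I))) (Function('c')(C, f) = Mul(3, I, Pow(Add(-1, I), -1)) = Mul(3, I, Mul(Rational(1, 2), Add(-1, Mul(-1, I)))) = Mul(Rational(3, 2), I, Add(-1, Mul(-1, I))))
Mul(Mul(31, Function('c')(b, 2)), 46) = Mul(Mul(31, Add(Rational(3, 2), Mul(Rational(-3, 2), I))), 46) = Mul(Add(Rational(93, 2), Mul(Rational(-93, 2), I)), 46) = Add(2139, Mul(-2139, I))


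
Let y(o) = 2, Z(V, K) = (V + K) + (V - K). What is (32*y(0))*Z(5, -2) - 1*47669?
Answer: -47029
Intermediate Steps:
Z(V, K) = 2*V (Z(V, K) = (K + V) + (V - K) = 2*V)
(32*y(0))*Z(5, -2) - 1*47669 = (32*2)*(2*5) - 1*47669 = 64*10 - 47669 = 640 - 47669 = -47029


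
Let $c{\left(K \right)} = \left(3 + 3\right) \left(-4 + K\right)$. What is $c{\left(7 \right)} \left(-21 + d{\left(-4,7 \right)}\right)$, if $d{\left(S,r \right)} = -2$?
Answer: $-414$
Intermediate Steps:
$c{\left(K \right)} = -24 + 6 K$ ($c{\left(K \right)} = 6 \left(-4 + K\right) = -24 + 6 K$)
$c{\left(7 \right)} \left(-21 + d{\left(-4,7 \right)}\right) = \left(-24 + 6 \cdot 7\right) \left(-21 - 2\right) = \left(-24 + 42\right) \left(-23\right) = 18 \left(-23\right) = -414$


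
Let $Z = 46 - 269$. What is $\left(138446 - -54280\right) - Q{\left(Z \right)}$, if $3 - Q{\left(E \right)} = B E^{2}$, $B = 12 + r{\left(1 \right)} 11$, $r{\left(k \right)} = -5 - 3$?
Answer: $-3586681$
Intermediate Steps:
$r{\left(k \right)} = -8$ ($r{\left(k \right)} = -5 - 3 = -8$)
$B = -76$ ($B = 12 - 88 = -76$)
$Z = -223$
$Q{\left(E \right)} = 3 + 76 E^{2}$ ($Q{\left(E \right)} = 3 - - 76 E^{2} = 3 + 76 E^{2}$)
$\left(138446 - -54280\right) - Q{\left(Z \right)} = \left(138446 - -54280\right) - \left(3 + 76 \left(-223\right)^{2}\right) = \left(138446 + 54280\right) - \left(3 + 76 \cdot 49729\right) = 192726 - \left(3 + 3779404\right) = 192726 - 3779407 = -3586681$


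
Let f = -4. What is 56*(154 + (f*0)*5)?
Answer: 8624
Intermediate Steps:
56*(154 + (f*0)*5) = 56*(154 - 4*0*5) = 56*(154 + 0*5) = 56*(154 + 0) = 56*154 = 8624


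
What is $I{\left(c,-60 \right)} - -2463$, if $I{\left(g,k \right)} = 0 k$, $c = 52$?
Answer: $2463$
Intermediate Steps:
$I{\left(g,k \right)} = 0$
$I{\left(c,-60 \right)} - -2463 = 0 - -2463 = 0 + 2463 = 2463$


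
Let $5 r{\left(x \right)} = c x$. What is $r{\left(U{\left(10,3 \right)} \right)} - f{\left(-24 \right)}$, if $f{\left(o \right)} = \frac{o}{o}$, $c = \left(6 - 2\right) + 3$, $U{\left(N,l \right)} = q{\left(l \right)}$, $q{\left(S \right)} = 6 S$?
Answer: $\frac{121}{5} \approx 24.2$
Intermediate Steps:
$U{\left(N,l \right)} = 6 l$
$c = 7$ ($c = 4 + 3 = 7$)
$f{\left(o \right)} = 1$
$r{\left(x \right)} = \frac{7 x}{5}$
$r{\left(U{\left(10,3 \right)} \right)} - f{\left(-24 \right)} = \frac{7 \cdot 6 \cdot 3}{5} - 1 = \frac{7}{5} \cdot 18 - 1 = \frac{126}{5} - 1 = \frac{121}{5}$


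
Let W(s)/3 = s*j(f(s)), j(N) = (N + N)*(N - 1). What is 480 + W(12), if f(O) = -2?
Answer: 912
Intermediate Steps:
j(N) = 2*N*(-1 + N) (j(N) = (2*N)*(-1 + N) = 2*N*(-1 + N))
W(s) = 36*s (W(s) = 3*(s*(2*(-2)*(-1 - 2))) = 3*(s*(2*(-2)*(-3))) = 3*(s*12) = 3*(12*s) = 36*s)
480 + W(12) = 480 + 36*12 = 480 + 432 = 912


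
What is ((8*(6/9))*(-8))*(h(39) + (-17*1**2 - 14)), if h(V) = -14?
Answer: 1920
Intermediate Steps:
((8*(6/9))*(-8))*(h(39) + (-17*1**2 - 14)) = ((8*(6/9))*(-8))*(-14 + (-17*1**2 - 14)) = ((8*(6*(1/9)))*(-8))*(-14 + (-17*1 - 14)) = ((8*(2/3))*(-8))*(-14 + (-17 - 14)) = ((16/3)*(-8))*(-14 - 31) = -128/3*(-45) = 1920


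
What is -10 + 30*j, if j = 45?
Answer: 1340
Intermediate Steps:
-10 + 30*j = -10 + 30*45 = -10 + 1350 = 1340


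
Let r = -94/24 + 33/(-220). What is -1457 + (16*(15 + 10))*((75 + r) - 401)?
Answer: -400451/3 ≈ -1.3348e+5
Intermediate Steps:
r = -61/15 (r = -94*1/24 + 33*(-1/220) = -47/12 - 3/20 = -61/15 ≈ -4.0667)
-1457 + (16*(15 + 10))*((75 + r) - 401) = -1457 + (16*(15 + 10))*((75 - 61/15) - 401) = -1457 + (16*25)*(1064/15 - 401) = -1457 + 400*(-4951/15) = -1457 - 396080/3 = -400451/3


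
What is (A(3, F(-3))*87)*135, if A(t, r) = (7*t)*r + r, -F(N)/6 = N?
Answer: 4651020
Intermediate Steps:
F(N) = -6*N
A(t, r) = r + 7*r*t (A(t, r) = 7*r*t + r = r + 7*r*t)
(A(3, F(-3))*87)*135 = (((-6*(-3))*(1 + 7*3))*87)*135 = ((18*(1 + 21))*87)*135 = ((18*22)*87)*135 = (396*87)*135 = 34452*135 = 4651020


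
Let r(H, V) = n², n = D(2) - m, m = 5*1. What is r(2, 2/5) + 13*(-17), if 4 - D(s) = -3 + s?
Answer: -221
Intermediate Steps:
m = 5
D(s) = 7 - s (D(s) = 4 - (-3 + s) = 4 + (3 - s) = 7 - s)
n = 0 (n = (7 - 1*2) - 1*5 = (7 - 2) - 5 = 5 - 5 = 0)
r(H, V) = 0 (r(H, V) = 0² = 0)
r(2, 2/5) + 13*(-17) = 0 + 13*(-17) = 0 - 221 = -221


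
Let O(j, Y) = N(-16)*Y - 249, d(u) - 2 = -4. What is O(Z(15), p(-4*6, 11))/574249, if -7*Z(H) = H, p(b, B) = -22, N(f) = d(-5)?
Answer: -205/574249 ≈ -0.00035699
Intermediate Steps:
d(u) = -2 (d(u) = 2 - 4 = -2)
N(f) = -2
Z(H) = -H/7
O(j, Y) = -249 - 2*Y (O(j, Y) = -2*Y - 249 = -249 - 2*Y)
O(Z(15), p(-4*6, 11))/574249 = (-249 - 2*(-22))/574249 = (-249 + 44)*(1/574249) = -205*1/574249 = -205/574249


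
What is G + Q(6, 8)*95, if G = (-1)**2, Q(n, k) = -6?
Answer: -569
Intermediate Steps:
G = 1
G + Q(6, 8)*95 = 1 - 6*95 = 1 - 570 = -569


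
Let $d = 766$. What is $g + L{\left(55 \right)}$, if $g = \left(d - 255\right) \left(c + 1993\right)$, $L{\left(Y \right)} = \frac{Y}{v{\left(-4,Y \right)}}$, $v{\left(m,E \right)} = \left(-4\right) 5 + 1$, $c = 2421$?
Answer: $\frac{42855471}{19} \approx 2.2556 \cdot 10^{6}$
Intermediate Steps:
$v{\left(m,E \right)} = -19$ ($v{\left(m,E \right)} = -20 + 1 = -19$)
$L{\left(Y \right)} = - \frac{Y}{19}$ ($L{\left(Y \right)} = \frac{Y}{-19} = Y \left(- \frac{1}{19}\right) = - \frac{Y}{19}$)
$g = 2255554$ ($g = \left(766 - 255\right) \left(2421 + 1993\right) = 511 \cdot 4414 = 2255554$)
$g + L{\left(55 \right)} = 2255554 - \frac{55}{19} = \frac{42855471}{19}$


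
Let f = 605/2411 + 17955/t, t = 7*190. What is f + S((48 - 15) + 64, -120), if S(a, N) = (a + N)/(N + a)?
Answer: 71129/4822 ≈ 14.751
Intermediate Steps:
t = 1330
f = 66307/4822 (f = 605/2411 + 17955/1330 = 605*(1/2411) + 17955*(1/1330) = 605/2411 + 27/2 = 66307/4822 ≈ 13.751)
S(a, N) = 1 (S(a, N) = (N + a)/(N + a) = 1)
f + S((48 - 15) + 64, -120) = 66307/4822 + 1 = 71129/4822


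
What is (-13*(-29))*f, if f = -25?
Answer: -9425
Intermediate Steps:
(-13*(-29))*f = -13*(-29)*(-25) = 377*(-25) = -9425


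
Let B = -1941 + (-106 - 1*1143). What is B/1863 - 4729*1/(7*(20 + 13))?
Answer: -3182339/143451 ≈ -22.184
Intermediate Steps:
B = -3190 (B = -1941 + (-106 - 1143) = -1941 - 1249 = -3190)
B/1863 - 4729*1/(7*(20 + 13)) = -3190/1863 - 4729*1/(7*(20 + 13)) = -3190*1/1863 - 4729/(33*7) = -3190/1863 - 4729/231 = -3182339/143451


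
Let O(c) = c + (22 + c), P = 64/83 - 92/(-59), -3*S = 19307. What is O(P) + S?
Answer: -94154705/14691 ≈ -6409.0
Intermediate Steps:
S = -19307/3 (S = -1/3*19307 = -19307/3 ≈ -6435.7)
P = 11412/4897 (P = 64*(1/83) - 92*(-1/59) = 64/83 + 92/59 = 11412/4897 ≈ 2.3304)
O(c) = 22 + 2*c
O(P) + S = (22 + 2*(11412/4897)) - 19307/3 = (22 + 22824/4897) - 19307/3 = 130558/4897 - 19307/3 = -94154705/14691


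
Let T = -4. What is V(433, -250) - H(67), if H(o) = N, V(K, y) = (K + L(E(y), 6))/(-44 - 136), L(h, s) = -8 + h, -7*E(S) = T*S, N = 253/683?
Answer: -333541/172116 ≈ -1.9379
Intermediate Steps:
N = 253/683 (N = 253*(1/683) = 253/683 ≈ 0.37042)
E(S) = 4*S/7 (E(S) = -(-4)*S/7 = 4*S/7)
V(K, y) = 2/45 - K/180 - y/315 (V(K, y) = (K + (-8 + 4*y/7))/(-44 - 136) = (-8 + K + 4*y/7)/(-180) = (-8 + K + 4*y/7)*(-1/180) = 2/45 - K/180 - y/315)
H(o) = 253/683
V(433, -250) - H(67) = (2/45 - 1/180*433 - 1/315*(-250)) - 1*253/683 = (2/45 - 433/180 + 50/63) - 253/683 = -395/252 - 253/683 = -333541/172116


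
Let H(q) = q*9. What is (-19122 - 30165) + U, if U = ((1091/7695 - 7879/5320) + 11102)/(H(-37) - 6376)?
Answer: -142495584351097/2891042280 ≈ -49289.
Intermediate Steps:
H(q) = 9*q
U = -4783496737/2891042280 (U = ((1091/7695 - 7879/5320) + 11102)/(9*(-37) - 6376) = ((1091*(1/7695) - 7879*1/5320) + 11102)/(-333 - 6376) = ((1091/7695 - 7879/5320) + 11102)/(-6709) = (-577103/430920 + 11102)*(-1/6709) = (4783496737/430920)*(-1/6709) = -4783496737/2891042280 ≈ -1.6546)
(-19122 - 30165) + U = (-19122 - 30165) - 4783496737/2891042280 = -49287 - 4783496737/2891042280 = -142495584351097/2891042280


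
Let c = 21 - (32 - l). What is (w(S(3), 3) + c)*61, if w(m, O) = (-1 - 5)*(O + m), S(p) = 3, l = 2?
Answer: -2745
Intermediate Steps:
w(m, O) = -6*O - 6*m (w(m, O) = -6*(O + m) = -6*O - 6*m)
c = -9 (c = 21 - (32 - 1*2) = 21 - (32 - 2) = 21 - 1*30 = 21 - 30 = -9)
(w(S(3), 3) + c)*61 = ((-6*3 - 6*3) - 9)*61 = ((-18 - 18) - 9)*61 = (-36 - 9)*61 = -45*61 = -2745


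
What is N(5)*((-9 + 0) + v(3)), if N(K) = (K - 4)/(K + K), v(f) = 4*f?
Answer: 3/10 ≈ 0.30000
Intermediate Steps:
N(K) = (-4 + K)/(2*K) (N(K) = (-4 + K)/((2*K)) = (-4 + K)*(1/(2*K)) = (-4 + K)/(2*K))
N(5)*((-9 + 0) + v(3)) = ((1/2)*(-4 + 5)/5)*((-9 + 0) + 4*3) = ((1/2)*(1/5)*1)*(-9 + 12) = (1/10)*3 = 3/10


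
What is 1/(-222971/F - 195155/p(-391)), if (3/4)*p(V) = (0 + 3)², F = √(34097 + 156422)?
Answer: -63738403620/1035549616020553 + 4586832*√190519/1035549616020553 ≈ -5.9617e-5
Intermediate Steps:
F = √190519 ≈ 436.48
p(V) = 12 (p(V) = 4*(0 + 3)²/3 = (4/3)*3² = (4/3)*9 = 12)
1/(-222971/F - 195155/p(-391)) = 1/(-222971*√190519/190519 - 195155/12) = 1/(-31853*√190519/27217 - 195155*1/12) = 1/(-31853*√190519/27217 - 195155/12) = 1/(-195155/12 - 31853*√190519/27217)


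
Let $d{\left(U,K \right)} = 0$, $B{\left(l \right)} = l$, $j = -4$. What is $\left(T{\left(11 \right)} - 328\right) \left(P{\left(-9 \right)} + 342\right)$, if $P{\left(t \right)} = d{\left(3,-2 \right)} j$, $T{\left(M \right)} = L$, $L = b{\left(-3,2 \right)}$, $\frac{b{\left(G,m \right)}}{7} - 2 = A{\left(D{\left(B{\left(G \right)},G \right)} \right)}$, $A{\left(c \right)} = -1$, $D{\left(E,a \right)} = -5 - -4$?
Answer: $-109782$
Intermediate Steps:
$D{\left(E,a \right)} = -1$ ($D{\left(E,a \right)} = -5 + 4 = -1$)
$b{\left(G,m \right)} = 7$ ($b{\left(G,m \right)} = 14 + 7 \left(-1\right) = 14 - 7 = 7$)
$L = 7$
$T{\left(M \right)} = 7$
$P{\left(t \right)} = 0$ ($P{\left(t \right)} = 0 \left(-4\right) = 0$)
$\left(T{\left(11 \right)} - 328\right) \left(P{\left(-9 \right)} + 342\right) = \left(7 - 328\right) \left(0 + 342\right) = \left(-321\right) 342 = -109782$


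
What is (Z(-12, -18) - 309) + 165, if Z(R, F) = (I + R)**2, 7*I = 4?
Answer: -656/49 ≈ -13.388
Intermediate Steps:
I = 4/7 (I = (1/7)*4 = 4/7 ≈ 0.57143)
Z(R, F) = (4/7 + R)**2
(Z(-12, -18) - 309) + 165 = ((4 + 7*(-12))**2/49 - 309) + 165 = ((4 - 84)**2/49 - 309) + 165 = ((1/49)*(-80)**2 - 309) + 165 = ((1/49)*6400 - 309) + 165 = (6400/49 - 309) + 165 = -8741/49 + 165 = -656/49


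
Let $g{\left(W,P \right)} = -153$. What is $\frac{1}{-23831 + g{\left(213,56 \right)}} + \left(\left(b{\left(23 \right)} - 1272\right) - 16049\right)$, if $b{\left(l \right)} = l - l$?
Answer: $- \frac{415426865}{23984} \approx -17321.0$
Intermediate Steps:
$b{\left(l \right)} = 0$
$\frac{1}{-23831 + g{\left(213,56 \right)}} + \left(\left(b{\left(23 \right)} - 1272\right) - 16049\right) = \frac{1}{-23831 - 153} + \left(\left(0 - 1272\right) - 16049\right) = \frac{1}{-23984} - 17321 = - \frac{1}{23984} - 17321 = - \frac{415426865}{23984}$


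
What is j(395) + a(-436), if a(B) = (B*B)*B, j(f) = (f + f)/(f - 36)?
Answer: -29754585514/359 ≈ -8.2882e+7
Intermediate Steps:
j(f) = 2*f/(-36 + f) (j(f) = (2*f)/(-36 + f) = 2*f/(-36 + f))
a(B) = B³ (a(B) = B²*B = B³)
j(395) + a(-436) = 2*395/(-36 + 395) + (-436)³ = 2*395/359 - 82881856 = 2*395*(1/359) - 82881856 = 790/359 - 82881856 = -29754585514/359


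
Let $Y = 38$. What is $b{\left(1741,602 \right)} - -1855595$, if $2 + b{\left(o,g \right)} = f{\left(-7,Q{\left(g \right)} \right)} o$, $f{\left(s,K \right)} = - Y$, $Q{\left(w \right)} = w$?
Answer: $1789435$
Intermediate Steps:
$f{\left(s,K \right)} = -38$ ($f{\left(s,K \right)} = \left(-1\right) 38 = -38$)
$b{\left(o,g \right)} = -2 - 38 o$
$b{\left(1741,602 \right)} - -1855595 = \left(-2 - 66158\right) - -1855595 = \left(-2 - 66158\right) + 1855595 = -66160 + 1855595 = 1789435$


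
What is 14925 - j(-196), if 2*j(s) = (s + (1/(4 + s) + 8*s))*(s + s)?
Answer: -15879361/48 ≈ -3.3082e+5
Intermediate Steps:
j(s) = s*(1/(4 + s) + 9*s) (j(s) = ((s + (1/(4 + s) + 8*s))*(s + s))/2 = ((1/(4 + s) + 9*s)*(2*s))/2 = (2*s*(1/(4 + s) + 9*s))/2 = s*(1/(4 + s) + 9*s))
14925 - j(-196) = 14925 - (-196)*(1 + 9*(-196)² + 36*(-196))/(4 - 196) = 14925 - (-196)*(1 + 9*38416 - 7056)/(-192) = 14925 - (-196)*(-1)*(1 + 345744 - 7056)/192 = 14925 - (-196)*(-1)*338689/192 = 14925 - 1*16595761/48 = 14925 - 16595761/48 = -15879361/48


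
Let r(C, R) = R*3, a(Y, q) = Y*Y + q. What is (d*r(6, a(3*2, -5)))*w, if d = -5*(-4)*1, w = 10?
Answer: 18600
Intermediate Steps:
a(Y, q) = q + Y² (a(Y, q) = Y² + q = q + Y²)
r(C, R) = 3*R
d = 20 (d = 20*1 = 20)
(d*r(6, a(3*2, -5)))*w = (20*(3*(-5 + (3*2)²)))*10 = (20*(3*(-5 + 6²)))*10 = (20*(3*(-5 + 36)))*10 = (20*(3*31))*10 = (20*93)*10 = 1860*10 = 18600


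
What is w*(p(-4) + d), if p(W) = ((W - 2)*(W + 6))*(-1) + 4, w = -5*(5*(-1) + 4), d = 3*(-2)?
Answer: 50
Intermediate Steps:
d = -6
w = 5 (w = -5*(-5 + 4) = -5*(-1) = 5)
p(W) = 4 - (-2 + W)*(6 + W) (p(W) = ((-2 + W)*(6 + W))*(-1) + 4 = -(-2 + W)*(6 + W) + 4 = 4 - (-2 + W)*(6 + W))
w*(p(-4) + d) = 5*((16 - 1*(-4)² - 4*(-4)) - 6) = 5*((16 - 1*16 + 16) - 6) = 5*((16 - 16 + 16) - 6) = 5*(16 - 6) = 5*10 = 50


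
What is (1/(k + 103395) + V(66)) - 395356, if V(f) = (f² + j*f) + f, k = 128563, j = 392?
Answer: -84679051395/231958 ≈ -3.6506e+5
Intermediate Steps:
V(f) = f² + 393*f (V(f) = (f² + 392*f) + f = f² + 393*f)
(1/(k + 103395) + V(66)) - 395356 = (1/(128563 + 103395) + 66*(393 + 66)) - 395356 = (1/231958 + 66*459) - 395356 = (1/231958 + 30294) - 395356 = 7026935653/231958 - 395356 = -84679051395/231958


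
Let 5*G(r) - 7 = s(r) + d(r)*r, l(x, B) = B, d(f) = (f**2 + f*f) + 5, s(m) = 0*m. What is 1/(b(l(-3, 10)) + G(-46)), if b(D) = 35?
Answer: -1/38944 ≈ -2.5678e-5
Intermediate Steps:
s(m) = 0
d(f) = 5 + 2*f**2 (d(f) = (f**2 + f**2) + 5 = 2*f**2 + 5 = 5 + 2*f**2)
G(r) = 7/5 + r*(5 + 2*r**2)/5 (G(r) = 7/5 + (0 + (5 + 2*r**2)*r)/5 = 7/5 + (0 + r*(5 + 2*r**2))/5 = 7/5 + (r*(5 + 2*r**2))/5 = 7/5 + r*(5 + 2*r**2)/5)
1/(b(l(-3, 10)) + G(-46)) = 1/(35 + (7/5 + (1/5)*(-46)*(5 + 2*(-46)**2))) = 1/(35 + (7/5 + (1/5)*(-46)*(5 + 2*2116))) = 1/(35 + (7/5 + (1/5)*(-46)*(5 + 4232))) = 1/(35 + (7/5 + (1/5)*(-46)*4237)) = 1/(35 + (7/5 - 194902/5)) = 1/(35 - 38979) = 1/(-38944) = -1/38944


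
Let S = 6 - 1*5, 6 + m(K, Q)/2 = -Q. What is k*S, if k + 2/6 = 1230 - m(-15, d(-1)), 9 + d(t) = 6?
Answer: 3707/3 ≈ 1235.7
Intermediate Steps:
d(t) = -3 (d(t) = -9 + 6 = -3)
m(K, Q) = -12 - 2*Q (m(K, Q) = -12 + 2*(-Q) = -12 - 2*Q)
S = 1 (S = 6 - 5 = 1)
k = 3707/3 (k = -1/3 + (1230 - (-12 - 2*(-3))) = -1/3 + (1230 - (-12 + 6)) = -1/3 + (1230 - 1*(-6)) = -1/3 + (1230 + 6) = -1/3 + 1236 = 3707/3 ≈ 1235.7)
k*S = (3707/3)*1 = 3707/3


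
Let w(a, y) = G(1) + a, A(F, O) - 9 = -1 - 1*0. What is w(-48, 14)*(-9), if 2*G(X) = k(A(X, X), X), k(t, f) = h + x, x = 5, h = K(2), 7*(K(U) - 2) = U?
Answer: 5589/14 ≈ 399.21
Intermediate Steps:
K(U) = 2 + U/7
h = 16/7 (h = 2 + (⅐)*2 = 2 + 2/7 = 16/7 ≈ 2.2857)
A(F, O) = 8 (A(F, O) = 9 + (-1 - 1*0) = 9 + (-1 + 0) = 9 - 1 = 8)
k(t, f) = 51/7 (k(t, f) = 16/7 + 5 = 51/7)
G(X) = 51/14 (G(X) = (½)*(51/7) = 51/14)
w(a, y) = 51/14 + a
w(-48, 14)*(-9) = (51/14 - 48)*(-9) = -621/14*(-9) = 5589/14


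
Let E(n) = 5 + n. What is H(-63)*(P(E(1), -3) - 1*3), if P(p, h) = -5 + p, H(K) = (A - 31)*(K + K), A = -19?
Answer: -12600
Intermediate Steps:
H(K) = -100*K (H(K) = (-19 - 31)*(K + K) = -100*K)
H(-63)*(P(E(1), -3) - 1*3) = (-100*(-63))*((-5 + (5 + 1)) - 1*3) = 6300*((-5 + 6) - 3) = 6300*(1 - 3) = 6300*(-2) = -12600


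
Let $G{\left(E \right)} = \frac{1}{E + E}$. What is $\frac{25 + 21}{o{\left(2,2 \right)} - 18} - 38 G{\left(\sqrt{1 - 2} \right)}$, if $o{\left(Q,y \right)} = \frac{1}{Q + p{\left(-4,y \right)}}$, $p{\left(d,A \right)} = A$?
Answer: $- \frac{184}{71} + 19 i \approx -2.5915 + 19.0 i$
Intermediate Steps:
$G{\left(E \right)} = \frac{1}{2 E}$
$o{\left(Q,y \right)} = \frac{1}{Q + y}$
$\frac{25 + 21}{o{\left(2,2 \right)} - 18} - 38 G{\left(\sqrt{1 - 2} \right)} = \frac{25 + 21}{\frac{1}{2 + 2} - 18} - 38 \frac{1}{2 \sqrt{1 - 2}} = \frac{46}{\frac{1}{4} - 18} - 38 \frac{1}{2 \sqrt{-1}} = \frac{46}{\frac{1}{4} - 18} - 38 \frac{1}{2 i} = \frac{46}{- \frac{71}{4}} - 38 \frac{\left(-1\right) i}{2} = 46 \left(- \frac{4}{71}\right) - 38 \left(- \frac{i}{2}\right) = - \frac{184}{71} + 19 i$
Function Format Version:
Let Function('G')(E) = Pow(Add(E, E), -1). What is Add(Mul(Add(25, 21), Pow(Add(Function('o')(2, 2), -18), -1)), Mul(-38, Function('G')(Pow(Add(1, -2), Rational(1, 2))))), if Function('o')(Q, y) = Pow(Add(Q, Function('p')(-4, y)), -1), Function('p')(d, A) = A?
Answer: Add(Rational(-184, 71), Mul(19, I)) ≈ Add(-2.5915, Mul(19.000, I))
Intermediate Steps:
Function('G')(E) = Mul(Rational(1, 2), Pow(E, -1)) (Function('G')(E) = Pow(Mul(2, E), -1) = Mul(Rational(1, 2), Pow(E, -1)))
Function('o')(Q, y) = Pow(Add(Q, y), -1)
Add(Mul(Add(25, 21), Pow(Add(Function('o')(2, 2), -18), -1)), Mul(-38, Function('G')(Pow(Add(1, -2), Rational(1, 2))))) = Add(Mul(Add(25, 21), Pow(Add(Pow(Add(2, 2), -1), -18), -1)), Mul(-38, Mul(Rational(1, 2), Pow(Pow(Add(1, -2), Rational(1, 2)), -1)))) = Add(Mul(46, Pow(Add(Pow(4, -1), -18), -1)), Mul(-38, Mul(Rational(1, 2), Pow(Pow(-1, Rational(1, 2)), -1)))) = Add(Mul(46, Pow(Add(Rational(1, 4), -18), -1)), Mul(-38, Mul(Rational(1, 2), Pow(I, -1)))) = Add(Mul(46, Pow(Rational(-71, 4), -1)), Mul(-38, Mul(Rational(1, 2), Mul(-1, I)))) = Add(Mul(46, Rational(-4, 71)), Mul(-38, Mul(Rational(-1, 2), I))) = Add(Rational(-184, 71), Mul(19, I))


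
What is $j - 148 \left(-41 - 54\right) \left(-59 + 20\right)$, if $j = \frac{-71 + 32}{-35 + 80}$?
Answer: $- \frac{8225113}{15} \approx -5.4834 \cdot 10^{5}$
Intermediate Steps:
$j = - \frac{13}{15}$ ($j = - \frac{39}{45} = \left(-39\right) \frac{1}{45} = - \frac{13}{15} \approx -0.86667$)
$j - 148 \left(-41 - 54\right) \left(-59 + 20\right) = - \frac{13}{15} - 148 \left(-41 - 54\right) \left(-59 + 20\right) = - \frac{13}{15} - 148 \left(\left(-95\right) \left(-39\right)\right) = - \frac{13}{15} - 548340 = - \frac{8225113}{15}$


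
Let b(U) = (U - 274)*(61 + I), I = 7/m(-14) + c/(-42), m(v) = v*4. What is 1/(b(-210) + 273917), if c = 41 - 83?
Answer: 2/487939 ≈ 4.0989e-6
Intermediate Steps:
m(v) = 4*v
c = -42
I = 7/8 (I = 7/((4*(-14))) - 42/(-42) = 7/(-56) - 42*(-1/42) = 7*(-1/56) + 1 = -⅛ + 1 = 7/8 ≈ 0.87500)
b(U) = -67815/4 + 495*U/8 (b(U) = (U - 274)*(61 + 7/8) = (-274 + U)*(495/8) = -67815/4 + 495*U/8)
1/(b(-210) + 273917) = 1/((-67815/4 + (495/8)*(-210)) + 273917) = 1/((-67815/4 - 51975/4) + 273917) = 1/(-59895/2 + 273917) = 1/(487939/2) = 2/487939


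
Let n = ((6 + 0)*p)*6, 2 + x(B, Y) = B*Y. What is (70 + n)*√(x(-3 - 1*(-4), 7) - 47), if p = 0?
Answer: 70*I*√42 ≈ 453.65*I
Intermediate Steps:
x(B, Y) = -2 + B*Y
n = 0 (n = ((6 + 0)*0)*6 = (6*0)*6 = 0*6 = 0)
(70 + n)*√(x(-3 - 1*(-4), 7) - 47) = (70 + 0)*√((-2 + (-3 - 1*(-4))*7) - 47) = 70*√((-2 + (-3 + 4)*7) - 47) = 70*√((-2 + 1*7) - 47) = 70*√((-2 + 7) - 47) = 70*√(5 - 47) = 70*√(-42) = 70*(I*√42) = 70*I*√42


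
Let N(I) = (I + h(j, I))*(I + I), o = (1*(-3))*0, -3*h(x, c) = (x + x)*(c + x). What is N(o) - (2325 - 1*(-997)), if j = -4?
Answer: -3322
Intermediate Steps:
h(x, c) = -2*x*(c + x)/3 (h(x, c) = -(x + x)*(c + x)/3 = -2*x*(c + x)/3)
o = 0 (o = -3*0 = 0)
N(I) = 2*I*(-32/3 + 11*I/3) (N(I) = (I - ⅔*(-4)*(I - 4))*(I + I) = (I - ⅔*(-4)*(-4 + I))*(2*I) = (I + (-32/3 + 8*I/3))*(2*I) = (-32/3 + 11*I/3)*(2*I) = 2*I*(-32/3 + 11*I/3))
N(o) - (2325 - 1*(-997)) = (⅔)*0*(-32 + 11*0) - (2325 - 1*(-997)) = (⅔)*0*(-32 + 0) - (2325 + 997) = (⅔)*0*(-32) - 1*3322 = 0 - 3322 = -3322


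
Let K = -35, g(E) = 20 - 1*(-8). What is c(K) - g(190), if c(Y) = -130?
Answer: -158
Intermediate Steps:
g(E) = 28 (g(E) = 20 + 8 = 28)
c(K) - g(190) = -130 - 1*28 = -130 - 28 = -158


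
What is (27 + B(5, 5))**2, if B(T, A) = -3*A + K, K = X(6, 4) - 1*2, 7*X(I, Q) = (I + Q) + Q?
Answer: 144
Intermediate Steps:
X(I, Q) = I/7 + 2*Q/7 (X(I, Q) = ((I + Q) + Q)/7 = (I + 2*Q)/7 = I/7 + 2*Q/7)
K = 0 (K = ((1/7)*6 + (2/7)*4) - 1*2 = (6/7 + 8/7) - 2 = 2 - 2 = 0)
B(T, A) = -3*A (B(T, A) = -3*A + 0 = -3*A)
(27 + B(5, 5))**2 = (27 - 3*5)**2 = (27 - 15)**2 = 12**2 = 144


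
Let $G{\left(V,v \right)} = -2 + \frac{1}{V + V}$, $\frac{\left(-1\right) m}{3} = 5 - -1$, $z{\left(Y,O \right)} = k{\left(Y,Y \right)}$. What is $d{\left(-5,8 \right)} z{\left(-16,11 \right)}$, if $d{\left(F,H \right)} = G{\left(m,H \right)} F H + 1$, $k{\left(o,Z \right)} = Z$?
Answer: $- \frac{11824}{9} \approx -1313.8$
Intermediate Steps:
$z{\left(Y,O \right)} = Y$
$m = -18$ ($m = - 3 \left(5 - -1\right) = - 3 \left(5 + 1\right) = \left(-3\right) 6 = -18$)
$G{\left(V,v \right)} = -2 + \frac{1}{2 V}$
$d{\left(F,H \right)} = 1 - \frac{73 F H}{36}$ ($d{\left(F,H \right)} = \left(-2 + \frac{1}{2 \left(-18\right)}\right) F H + 1 = \left(-2 + \frac{1}{2} \left(- \frac{1}{18}\right)\right) F H + 1 = \left(-2 - \frac{1}{36}\right) F H + 1 = - \frac{73 F}{36} H + 1 = - \frac{73 F H}{36} + 1 = 1 - \frac{73 F H}{36}$)
$d{\left(-5,8 \right)} z{\left(-16,11 \right)} = \left(1 - \left(- \frac{365}{36}\right) 8\right) \left(-16\right) = \left(1 + \frac{730}{9}\right) \left(-16\right) = \frac{739}{9} \left(-16\right) = - \frac{11824}{9}$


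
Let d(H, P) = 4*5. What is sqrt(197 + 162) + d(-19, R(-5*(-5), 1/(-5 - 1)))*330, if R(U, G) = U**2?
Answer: 6600 + sqrt(359) ≈ 6618.9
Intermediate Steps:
d(H, P) = 20
sqrt(197 + 162) + d(-19, R(-5*(-5), 1/(-5 - 1)))*330 = sqrt(197 + 162) + 20*330 = sqrt(359) + 6600 = 6600 + sqrt(359)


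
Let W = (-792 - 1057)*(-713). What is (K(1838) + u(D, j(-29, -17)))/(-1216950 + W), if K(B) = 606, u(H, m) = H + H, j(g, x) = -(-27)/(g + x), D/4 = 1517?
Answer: 12742/101387 ≈ 0.12568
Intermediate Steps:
D = 6068 (D = 4*1517 = 6068)
j(g, x) = 27/(g + x)
u(H, m) = 2*H
W = 1318337 (W = -1849*(-713) = 1318337)
(K(1838) + u(D, j(-29, -17)))/(-1216950 + W) = (606 + 2*6068)/(-1216950 + 1318337) = (606 + 12136)/101387 = 12742*(1/101387) = 12742/101387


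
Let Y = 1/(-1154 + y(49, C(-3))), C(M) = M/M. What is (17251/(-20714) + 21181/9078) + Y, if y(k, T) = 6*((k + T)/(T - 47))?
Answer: 1881630011759/1254802210716 ≈ 1.4995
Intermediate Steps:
C(M) = 1
y(k, T) = 6*(T + k)/(-47 + T) (y(k, T) = 6*((T + k)/(-47 + T)) = 6*(T + k)/(-47 + T))
Y = -23/26692 (Y = 1/(-1154 + 6*(1 + 49)/(-47 + 1)) = 1/(-1154 + 6*50/(-46)) = 1/(-1154 + 6*(-1/46)*50) = 1/(-1154 - 150/23) = 1/(-26692/23) = -23/26692 ≈ -0.00086168)
(17251/(-20714) + 21181/9078) + Y = (17251/(-20714) + 21181/9078) - 23/26692 = (17251*(-1/20714) + 21181*(1/9078)) - 23/26692 = (-17251/20714 + 21181/9078) - 23/26692 = 70534664/47010423 - 23/26692 = 1881630011759/1254802210716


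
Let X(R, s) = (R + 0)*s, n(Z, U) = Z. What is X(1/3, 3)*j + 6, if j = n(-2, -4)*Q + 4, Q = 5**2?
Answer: -40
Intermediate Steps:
Q = 25
X(R, s) = R*s
j = -46 (j = -2*25 + 4 = -50 + 4 = -46)
X(1/3, 3)*j + 6 = (3/3)*(-46) + 6 = ((1/3)*3)*(-46) + 6 = 1*(-46) + 6 = -46 + 6 = -40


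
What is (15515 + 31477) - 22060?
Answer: 24932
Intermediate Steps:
(15515 + 31477) - 22060 = 46992 - 22060 = 24932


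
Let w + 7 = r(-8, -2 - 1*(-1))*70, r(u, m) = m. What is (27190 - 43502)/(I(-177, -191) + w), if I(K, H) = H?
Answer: 4078/67 ≈ 60.866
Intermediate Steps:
w = -77 (w = -7 + (-2 - 1*(-1))*70 = -7 + (-2 + 1)*70 = -7 - 1*70 = -7 - 70 = -77)
(27190 - 43502)/(I(-177, -191) + w) = (27190 - 43502)/(-191 - 77) = -16312/(-268) = -16312*(-1/268) = 4078/67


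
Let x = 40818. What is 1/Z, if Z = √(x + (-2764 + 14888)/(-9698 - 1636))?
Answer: √327707796462/115654772 ≈ 0.0049497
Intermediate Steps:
Z = 2*√327707796462/5667 (Z = √(40818 + (-2764 + 14888)/(-9698 - 1636)) = √(40818 + 12124/(-11334)) = √(40818 + 12124*(-1/11334)) = √(40818 - 6062/5667) = √(231309544/5667) = 2*√327707796462/5667 ≈ 202.03)
1/Z = 1/(2*√327707796462/5667) = √327707796462/115654772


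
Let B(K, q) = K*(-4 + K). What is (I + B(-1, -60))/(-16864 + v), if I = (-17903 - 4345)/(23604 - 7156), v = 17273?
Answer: 7499/840904 ≈ 0.0089178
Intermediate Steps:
I = -2781/2056 (I = -22248/16448 = -22248*1/16448 = -2781/2056 ≈ -1.3526)
(I + B(-1, -60))/(-16864 + v) = (-2781/2056 - (-4 - 1))/(-16864 + 17273) = (-2781/2056 - 1*(-5))/409 = (-2781/2056 + 5)*(1/409) = (7499/2056)*(1/409) = 7499/840904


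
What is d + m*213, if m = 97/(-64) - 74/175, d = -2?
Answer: -4646843/11200 ≈ -414.90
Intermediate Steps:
m = -21711/11200 (m = 97*(-1/64) - 74*1/175 = -97/64 - 74/175 = -21711/11200 ≈ -1.9385)
d + m*213 = -2 - 21711/11200*213 = -2 - 4624443/11200 = -4646843/11200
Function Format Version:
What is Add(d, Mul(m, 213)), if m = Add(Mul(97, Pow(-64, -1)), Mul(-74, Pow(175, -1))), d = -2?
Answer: Rational(-4646843, 11200) ≈ -414.90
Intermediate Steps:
m = Rational(-21711, 11200) (m = Add(Mul(97, Rational(-1, 64)), Mul(-74, Rational(1, 175))) = Add(Rational(-97, 64), Rational(-74, 175)) = Rational(-21711, 11200) ≈ -1.9385)
Add(d, Mul(m, 213)) = Add(-2, Mul(Rational(-21711, 11200), 213)) = Add(-2, Rational(-4624443, 11200)) = Rational(-4646843, 11200)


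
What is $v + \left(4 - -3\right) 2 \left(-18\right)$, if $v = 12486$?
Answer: $12234$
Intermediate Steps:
$v + \left(4 - -3\right) 2 \left(-18\right) = 12486 + \left(4 - -3\right) 2 \left(-18\right) = 12486 + \left(4 + 3\right) 2 \left(-18\right) = 12486 + 7 \cdot 2 \left(-18\right) = 12486 + 14 \left(-18\right) = 12486 - 252 = 12234$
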